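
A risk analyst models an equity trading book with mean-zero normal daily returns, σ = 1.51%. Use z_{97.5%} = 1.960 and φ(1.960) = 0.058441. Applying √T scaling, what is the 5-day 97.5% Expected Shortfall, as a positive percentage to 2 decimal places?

σ_{5d} = 1.51% × √5 = 3.376%.
ES multiplier = φ(z)/(1−α) = 0.058441/0.025 = 2.338.
ES = 3.376% × 2.338 = 7.893%.

7.89%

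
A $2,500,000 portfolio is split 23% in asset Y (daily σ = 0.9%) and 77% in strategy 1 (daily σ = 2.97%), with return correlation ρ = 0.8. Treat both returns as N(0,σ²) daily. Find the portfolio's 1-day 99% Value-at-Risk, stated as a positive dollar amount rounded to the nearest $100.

σ_p² = 0.23²·0.9² + 0.77²·2.97² + 2·0.8·0.23·0.77·0.9·2.97 = 6.0302 (%²).
σ_p = √6.0302 = 2.456%.
At 99%, z = 2.326.
VaR = 2.326 × 2.456% = 5.713%; on $2,500,000 that is $142,825.

$142,800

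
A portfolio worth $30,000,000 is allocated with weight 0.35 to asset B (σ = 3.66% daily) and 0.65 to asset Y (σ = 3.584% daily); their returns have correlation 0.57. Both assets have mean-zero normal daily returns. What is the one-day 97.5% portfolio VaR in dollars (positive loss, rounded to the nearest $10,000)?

$1,900,000

σ_p² = 0.35²·3.66² + 0.65²·3.584² + 2·0.57·0.35·0.65·3.66·3.584 = 10.4700 (%²).
σ_p = √10.4700 = 3.236%.
At 97.5%, z = 1.960.
VaR = 1.960 × 3.236% = 6.343%; on $30,000,000 that is $1,902,900.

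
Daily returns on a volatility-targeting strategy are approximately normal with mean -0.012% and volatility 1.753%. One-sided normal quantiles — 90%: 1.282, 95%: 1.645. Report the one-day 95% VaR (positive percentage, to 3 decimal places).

VaR = −μ + z·σ = −(-0.012%) + 1.645 × 1.753% = 2.896%.

2.896%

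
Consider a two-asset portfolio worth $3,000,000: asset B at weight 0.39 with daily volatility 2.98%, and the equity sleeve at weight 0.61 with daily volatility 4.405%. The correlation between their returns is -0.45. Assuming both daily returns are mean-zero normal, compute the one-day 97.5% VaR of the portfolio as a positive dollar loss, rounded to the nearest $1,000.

σ_p² = 0.39²·2.98² + 0.61²·4.405² + 2·-0.45·0.39·0.61·2.98·4.405 = 5.7603 (%²).
σ_p = √5.7603 = 2.400%.
At 97.5%, z = 1.960.
VaR = 1.960 × 2.400% = 4.704%; on $3,000,000 that is $141,120.

$141,000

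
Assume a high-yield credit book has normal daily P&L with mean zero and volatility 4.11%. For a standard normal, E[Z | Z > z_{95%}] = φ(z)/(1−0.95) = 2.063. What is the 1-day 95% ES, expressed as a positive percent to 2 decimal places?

ES = 4.11% × 2.063 = 8.479%.

8.48%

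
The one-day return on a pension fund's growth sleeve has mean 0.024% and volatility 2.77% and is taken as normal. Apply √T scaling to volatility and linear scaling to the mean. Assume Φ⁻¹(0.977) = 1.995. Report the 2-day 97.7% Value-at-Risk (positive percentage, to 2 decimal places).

σ_{2d} = 2.77% × √2 = 3.917%; μ_{2d} = 2 × 0.024% = 0.048%.
VaR = −(0.048%) + 1.995 × 3.917% = 7.766%.

7.77%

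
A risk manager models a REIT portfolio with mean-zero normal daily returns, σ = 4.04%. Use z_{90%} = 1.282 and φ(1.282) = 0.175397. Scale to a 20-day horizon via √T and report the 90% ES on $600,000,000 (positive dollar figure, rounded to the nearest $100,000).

$190,100,000

σ_{20d} = 4.04% × √20 = 18.067%.
ES multiplier = φ(z)/(1−α) = 0.175397/0.1 = 1.754.
ES = 18.067% × 1.754 = 31.690%; on $600,000,000: $190,140,000.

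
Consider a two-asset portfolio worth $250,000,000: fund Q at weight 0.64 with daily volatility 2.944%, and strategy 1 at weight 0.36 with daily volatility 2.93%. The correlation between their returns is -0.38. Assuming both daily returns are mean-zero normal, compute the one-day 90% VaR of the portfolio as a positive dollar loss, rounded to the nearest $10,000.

$5,690,000

σ_p² = 0.64²·2.944² + 0.36²·2.93² + 2·-0.38·0.64·0.36·2.944·2.93 = 3.1522 (%²).
σ_p = √3.1522 = 1.775%.
At 90%, z = 1.282.
VaR = 1.282 × 1.775% = 2.276%; on $250,000,000 that is $5,690,000.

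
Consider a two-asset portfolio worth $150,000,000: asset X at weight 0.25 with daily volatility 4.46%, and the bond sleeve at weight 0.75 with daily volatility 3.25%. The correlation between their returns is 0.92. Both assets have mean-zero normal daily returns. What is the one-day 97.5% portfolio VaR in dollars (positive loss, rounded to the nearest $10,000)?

σ_p² = 0.25²·4.46² + 0.75²·3.25² + 2·0.92·0.25·0.75·4.46·3.25 = 12.1854 (%²).
σ_p = √12.1854 = 3.491%.
At 97.5%, z = 1.960.
VaR = 1.960 × 3.491% = 6.842%; on $150,000,000 that is $10,263,000.

$10,260,000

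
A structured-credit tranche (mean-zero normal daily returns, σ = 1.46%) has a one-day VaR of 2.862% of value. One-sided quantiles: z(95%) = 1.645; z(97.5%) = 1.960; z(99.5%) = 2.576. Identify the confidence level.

Implied z = VaR/σ = 2.862 / 1.46 = 1.960.
This matches z(97.5%) = 1.960.

97.5%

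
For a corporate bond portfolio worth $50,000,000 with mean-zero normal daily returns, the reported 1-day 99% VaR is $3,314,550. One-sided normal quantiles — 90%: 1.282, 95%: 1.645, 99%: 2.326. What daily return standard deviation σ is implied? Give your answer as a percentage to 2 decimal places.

VaR as a fraction: $3,314,550 / $50,000,000 = 6.629%.
σ = VaR / z = 6.629% / 2.326 = 2.850%.

2.85%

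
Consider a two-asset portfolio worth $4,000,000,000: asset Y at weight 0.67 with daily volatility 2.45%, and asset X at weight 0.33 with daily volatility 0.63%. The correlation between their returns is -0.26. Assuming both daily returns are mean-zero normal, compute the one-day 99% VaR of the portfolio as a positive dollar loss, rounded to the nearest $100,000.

σ_p² = 0.67²·2.45² + 0.33²·0.63² + 2·-0.26·0.67·0.33·2.45·0.63 = 2.5603 (%²).
σ_p = √2.5603 = 1.600%.
At 99%, z = 2.326.
VaR = 2.326 × 1.600% = 3.722%; on $4,000,000,000 that is $148,880,000.

$148,900,000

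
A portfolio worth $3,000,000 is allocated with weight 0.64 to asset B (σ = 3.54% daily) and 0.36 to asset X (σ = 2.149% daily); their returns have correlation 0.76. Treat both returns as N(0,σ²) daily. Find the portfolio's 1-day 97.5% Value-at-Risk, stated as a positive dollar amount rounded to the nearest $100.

σ_p² = 0.64²·3.54² + 0.36²·2.149² + 2·0.76·0.64·0.36·3.54·2.149 = 8.3957 (%²).
σ_p = √8.3957 = 2.898%.
At 97.5%, z = 1.960.
VaR = 1.960 × 2.898% = 5.680%; on $3,000,000 that is $170,400.

$170,400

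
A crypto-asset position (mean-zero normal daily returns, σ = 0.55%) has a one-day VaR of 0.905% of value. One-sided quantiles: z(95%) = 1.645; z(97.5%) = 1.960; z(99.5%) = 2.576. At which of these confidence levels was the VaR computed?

Implied z = VaR/σ = 0.905 / 0.55 = 1.645.
This matches z(95%) = 1.645.

95%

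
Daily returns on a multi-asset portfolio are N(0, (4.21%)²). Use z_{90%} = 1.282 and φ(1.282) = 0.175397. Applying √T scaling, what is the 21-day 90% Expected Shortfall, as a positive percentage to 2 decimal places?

σ_{21d} = 4.21% × √21 = 19.293%.
ES multiplier = φ(z)/(1−α) = 0.175397/0.1 = 1.754.
ES = 19.293% × 1.754 = 33.840%.

33.84%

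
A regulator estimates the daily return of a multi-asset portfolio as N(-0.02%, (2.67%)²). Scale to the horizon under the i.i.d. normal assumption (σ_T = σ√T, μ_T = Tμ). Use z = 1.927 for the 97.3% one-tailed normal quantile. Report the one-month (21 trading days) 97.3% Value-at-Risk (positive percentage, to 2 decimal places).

σ_{21d} = 2.67% × √21 = 12.235%; μ_{21d} = 21 × -0.02% = -0.420%.
VaR = −(-0.420%) + 1.927 × 12.235% = 23.997%.

24.00%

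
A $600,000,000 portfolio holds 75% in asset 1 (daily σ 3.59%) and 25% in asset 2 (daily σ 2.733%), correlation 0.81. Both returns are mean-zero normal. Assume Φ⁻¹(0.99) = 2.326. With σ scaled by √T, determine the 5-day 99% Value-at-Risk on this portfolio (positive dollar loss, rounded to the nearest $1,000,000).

σ_p = √(0.75²·3.59² + 0.25²·2.733² + 2·0.81·0.75·0.25·3.59·2.733) = 3.271%.
σ_{5d} = 3.271% × √5 = 7.314%.
VaR = 2.326 × 7.314% = 17.012%; on $600,000,000 that is $102,072,000.

$102,000,000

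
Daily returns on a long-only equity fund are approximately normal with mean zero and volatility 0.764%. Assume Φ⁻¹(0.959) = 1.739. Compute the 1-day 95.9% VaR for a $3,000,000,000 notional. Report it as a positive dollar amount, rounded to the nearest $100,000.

$39,900,000

VaR = z·σ = 1.739 × 0.764% = 1.329%.
On $3,000,000,000: 0.01329 × $3,000,000,000 = $39,870,000.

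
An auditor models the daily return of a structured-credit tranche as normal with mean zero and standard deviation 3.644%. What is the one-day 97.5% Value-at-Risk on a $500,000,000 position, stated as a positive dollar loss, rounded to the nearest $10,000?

$35,710,000

At 97.5% one-sided, z = 1.960.
VaR = z·σ = 1.960 × 3.644% = 7.142%.
On $500,000,000: 0.07142 × $500,000,000 = $35,710,000.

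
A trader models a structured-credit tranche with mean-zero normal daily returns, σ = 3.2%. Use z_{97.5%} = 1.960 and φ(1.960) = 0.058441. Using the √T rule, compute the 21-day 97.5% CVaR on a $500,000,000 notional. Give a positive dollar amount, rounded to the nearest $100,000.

σ_{21d} = 3.2% × √21 = 14.664%.
ES multiplier = φ(z)/(1−α) = 0.058441/0.025 = 2.338.
ES = 14.664% × 2.338 = 34.284%; on $500,000,000: $171,420,000.

$171,400,000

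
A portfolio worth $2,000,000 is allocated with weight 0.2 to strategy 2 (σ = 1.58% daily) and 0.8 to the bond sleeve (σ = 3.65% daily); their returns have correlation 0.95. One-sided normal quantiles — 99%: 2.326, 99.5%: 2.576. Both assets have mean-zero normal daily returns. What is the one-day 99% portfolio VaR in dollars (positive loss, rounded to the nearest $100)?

$149,900

σ_p² = 0.2²·1.58² + 0.8²·3.65² + 2·0.95·0.2·0.8·1.58·3.65 = 10.3794 (%²).
σ_p = √10.3794 = 3.222%.
VaR = 2.326 × 3.222% = 7.494%; on $2,000,000 that is $149,880.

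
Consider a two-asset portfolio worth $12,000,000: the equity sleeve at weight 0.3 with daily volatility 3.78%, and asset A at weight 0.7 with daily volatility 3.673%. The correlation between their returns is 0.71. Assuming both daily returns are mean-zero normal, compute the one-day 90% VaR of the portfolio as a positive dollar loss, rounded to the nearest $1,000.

$534,000

σ_p² = 0.3²·3.78² + 0.7²·3.673² + 2·0.71·0.3·0.7·3.78·3.673 = 12.0367 (%²).
σ_p = √12.0367 = 3.469%.
At 90%, z = 1.282.
VaR = 1.282 × 3.469% = 4.447%; on $12,000,000 that is $533,640.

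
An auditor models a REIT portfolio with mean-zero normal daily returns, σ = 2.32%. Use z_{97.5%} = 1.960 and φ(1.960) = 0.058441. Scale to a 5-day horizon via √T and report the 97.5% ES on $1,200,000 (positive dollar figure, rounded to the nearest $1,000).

$146,000

σ_{5d} = 2.32% × √5 = 5.188%.
ES multiplier = φ(z)/(1−α) = 0.058441/0.025 = 2.338.
ES = 5.188% × 2.338 = 12.130%; on $1,200,000: $145,560.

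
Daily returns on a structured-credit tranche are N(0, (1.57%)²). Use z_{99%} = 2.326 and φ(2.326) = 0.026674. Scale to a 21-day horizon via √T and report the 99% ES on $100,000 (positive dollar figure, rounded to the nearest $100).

$19,200

σ_{21d} = 1.57% × √21 = 7.195%.
ES multiplier = φ(z)/(1−α) = 0.026674/0.01 = 2.667.
ES = 7.195% × 2.667 = 19.189%; on $100,000: $19,189.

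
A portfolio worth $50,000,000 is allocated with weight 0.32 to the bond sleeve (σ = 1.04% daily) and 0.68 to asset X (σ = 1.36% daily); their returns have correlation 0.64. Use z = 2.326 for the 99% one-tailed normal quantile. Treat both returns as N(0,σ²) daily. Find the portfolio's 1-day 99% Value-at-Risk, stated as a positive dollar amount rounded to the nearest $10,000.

σ_p² = 0.32²·1.04² + 0.68²·1.36² + 2·0.64·0.32·0.68·1.04·1.36 = 1.3600 (%²).
σ_p = √1.3600 = 1.166%.
VaR = 2.326 × 1.166% = 2.712%; on $50,000,000 that is $1,356,000.

$1,360,000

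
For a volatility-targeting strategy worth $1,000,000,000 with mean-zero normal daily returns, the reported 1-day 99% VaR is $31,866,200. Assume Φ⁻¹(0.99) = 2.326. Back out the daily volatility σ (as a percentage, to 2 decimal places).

1.37%

VaR as a fraction: $31,866,200 / $1,000,000,000 = 3.187%.
σ = VaR / z = 3.187% / 2.326 = 1.370%.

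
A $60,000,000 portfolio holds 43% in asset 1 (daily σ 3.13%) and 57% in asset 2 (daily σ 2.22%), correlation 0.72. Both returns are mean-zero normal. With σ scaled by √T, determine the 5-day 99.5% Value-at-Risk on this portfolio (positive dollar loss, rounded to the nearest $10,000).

σ_p = √(0.43²·3.13² + 0.57²·2.22² + 2·0.72·0.43·0.57·3.13·2.22) = 2.422%.
σ_{5d} = 2.422% × √5 = 5.416%.
z(99.5%) = 2.576.
VaR = 2.576 × 5.416% = 13.952%; on $60,000,000 that is $8,371,200.

$8,370,000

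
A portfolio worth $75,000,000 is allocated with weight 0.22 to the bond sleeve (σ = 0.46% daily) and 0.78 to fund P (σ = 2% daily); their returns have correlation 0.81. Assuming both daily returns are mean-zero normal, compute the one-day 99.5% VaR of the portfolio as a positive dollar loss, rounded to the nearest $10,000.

σ_p² = 0.22²·0.46² + 0.78²·2² + 2·0.81·0.22·0.78·0.46·2 = 2.6996 (%²).
σ_p = √2.6996 = 1.643%.
At 99.5%, z = 2.576.
VaR = 2.576 × 1.643% = 4.232%; on $75,000,000 that is $3,174,000.

$3,170,000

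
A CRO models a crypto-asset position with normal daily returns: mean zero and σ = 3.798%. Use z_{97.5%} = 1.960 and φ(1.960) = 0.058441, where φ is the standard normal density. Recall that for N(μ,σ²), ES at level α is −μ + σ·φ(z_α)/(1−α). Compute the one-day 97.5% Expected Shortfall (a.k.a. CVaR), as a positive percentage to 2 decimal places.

Tail multiplier: φ(z)/(1−α) = 0.058441 / 0.025 = 2.338.
ES = 3.798% × 2.338 = 8.880%.

8.88%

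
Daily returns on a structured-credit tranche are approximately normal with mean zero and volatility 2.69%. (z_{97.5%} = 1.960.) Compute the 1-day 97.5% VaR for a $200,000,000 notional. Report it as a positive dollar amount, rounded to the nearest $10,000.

$10,540,000

VaR = z·σ = 1.960 × 2.69% = 5.272%.
On $200,000,000: 0.05272 × $200,000,000 = $10,544,000.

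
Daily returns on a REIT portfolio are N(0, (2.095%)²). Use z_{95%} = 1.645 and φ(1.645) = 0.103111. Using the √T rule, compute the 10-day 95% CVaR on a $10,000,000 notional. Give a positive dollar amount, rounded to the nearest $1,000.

σ_{10d} = 2.095% × √10 = 6.625%.
ES multiplier = φ(z)/(1−α) = 0.103111/0.05 = 2.062.
ES = 6.625% × 2.062 = 13.661%; on $10,000,000: $1,366,100.

$1,366,000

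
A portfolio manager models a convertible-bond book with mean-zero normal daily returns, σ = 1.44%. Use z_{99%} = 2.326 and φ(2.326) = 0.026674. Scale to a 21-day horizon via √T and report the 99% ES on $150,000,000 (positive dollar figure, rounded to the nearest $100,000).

$26,400,000

σ_{21d} = 1.44% × √21 = 6.599%.
ES multiplier = φ(z)/(1−α) = 0.026674/0.01 = 2.667.
ES = 6.599% × 2.667 = 17.600%; on $150,000,000: $26,400,000.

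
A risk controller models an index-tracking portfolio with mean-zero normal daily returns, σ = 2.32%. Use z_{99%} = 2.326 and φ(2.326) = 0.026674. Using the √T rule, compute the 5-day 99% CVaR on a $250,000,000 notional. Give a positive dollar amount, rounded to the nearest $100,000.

$34,600,000

σ_{5d} = 2.32% × √5 = 5.188%.
ES multiplier = φ(z)/(1−α) = 0.026674/0.01 = 2.667.
ES = 5.188% × 2.667 = 13.836%; on $250,000,000: $34,590,000.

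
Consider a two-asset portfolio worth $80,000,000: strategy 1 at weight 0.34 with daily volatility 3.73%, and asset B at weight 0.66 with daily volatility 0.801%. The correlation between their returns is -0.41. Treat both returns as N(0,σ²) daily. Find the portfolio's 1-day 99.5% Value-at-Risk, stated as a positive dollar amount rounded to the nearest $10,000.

$2,380,000

σ_p² = 0.34²·3.73² + 0.66²·0.801² + 2·-0.41·0.34·0.66·3.73·0.801 = 1.3380 (%²).
σ_p = √1.3380 = 1.157%.
At 99.5%, z = 2.576.
VaR = 2.576 × 1.157% = 2.980%; on $80,000,000 that is $2,384,000.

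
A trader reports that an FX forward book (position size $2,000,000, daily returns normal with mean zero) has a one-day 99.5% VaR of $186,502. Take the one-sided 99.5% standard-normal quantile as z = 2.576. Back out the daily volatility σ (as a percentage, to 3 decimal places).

3.620%

VaR as a fraction: $186,502 / $2,000,000 = 9.325%.
σ = VaR / z = 9.325% / 2.576 = 3.620%.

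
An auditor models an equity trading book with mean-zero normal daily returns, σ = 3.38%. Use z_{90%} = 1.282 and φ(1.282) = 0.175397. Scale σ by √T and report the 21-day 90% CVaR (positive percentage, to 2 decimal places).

27.17%

σ_{21d} = 3.38% × √21 = 15.489%.
ES multiplier = φ(z)/(1−α) = 0.175397/0.1 = 1.754.
ES = 15.489% × 1.754 = 27.168%.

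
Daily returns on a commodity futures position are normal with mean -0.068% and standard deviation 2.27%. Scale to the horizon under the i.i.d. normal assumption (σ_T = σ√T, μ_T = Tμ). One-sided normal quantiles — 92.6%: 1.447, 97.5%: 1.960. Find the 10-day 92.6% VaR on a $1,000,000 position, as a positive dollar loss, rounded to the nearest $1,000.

σ_{10d} = 2.27% × √10 = 7.178%; μ_{10d} = 10 × -0.068% = -0.680%.
VaR = −(-0.680%) + 1.447 × 7.178% = 11.067%.
On $1,000,000: 0.11067 × $1,000,000 = $110,670.

$111,000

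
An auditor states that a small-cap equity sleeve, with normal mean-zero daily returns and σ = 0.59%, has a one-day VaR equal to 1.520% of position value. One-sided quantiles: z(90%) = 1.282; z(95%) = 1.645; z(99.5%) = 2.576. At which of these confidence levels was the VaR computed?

Implied z = VaR/σ = 1.520 / 0.59 = 2.576.
This matches z(99.5%) = 2.576.

99.5%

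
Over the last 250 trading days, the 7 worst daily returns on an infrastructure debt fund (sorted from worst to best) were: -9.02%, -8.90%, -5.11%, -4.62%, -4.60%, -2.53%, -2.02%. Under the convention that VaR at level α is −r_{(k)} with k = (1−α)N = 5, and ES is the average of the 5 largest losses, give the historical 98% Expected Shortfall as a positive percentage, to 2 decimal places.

The 5 worst returns sum to -32.25%.
ES = −(-32.25%) / 5 = 6.45%.

6.45%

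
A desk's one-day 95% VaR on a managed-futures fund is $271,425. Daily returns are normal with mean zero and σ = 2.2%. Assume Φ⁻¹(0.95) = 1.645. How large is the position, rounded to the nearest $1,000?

$7,500,000

VaR as a fraction of value: z·σ = 1.645 × 2.2% = 3.619%.
Position = $271,425 / 0.03619 = $7,500,000.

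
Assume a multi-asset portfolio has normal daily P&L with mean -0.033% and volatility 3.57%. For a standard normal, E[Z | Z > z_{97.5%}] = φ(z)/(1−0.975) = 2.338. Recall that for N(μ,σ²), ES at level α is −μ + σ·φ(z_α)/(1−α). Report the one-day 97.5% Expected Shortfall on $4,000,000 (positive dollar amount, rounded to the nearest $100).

$335,200

ES = −(-0.033%) + 3.57% × 2.338 = 8.380%.
On $4,000,000: 0.08380 × $4,000,000 = $335,200.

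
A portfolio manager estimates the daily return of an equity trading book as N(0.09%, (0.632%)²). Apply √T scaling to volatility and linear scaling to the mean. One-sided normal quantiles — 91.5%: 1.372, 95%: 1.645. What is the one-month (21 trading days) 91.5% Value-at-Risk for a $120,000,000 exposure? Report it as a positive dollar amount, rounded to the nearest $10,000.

σ_{21d} = 0.632% × √21 = 2.896%; μ_{21d} = 21 × 0.09% = 1.890%.
VaR = −(1.890%) + 1.372 × 2.896% = 2.083%.
On $120,000,000: 0.02083 × $120,000,000 = $2,499,600.

$2,500,000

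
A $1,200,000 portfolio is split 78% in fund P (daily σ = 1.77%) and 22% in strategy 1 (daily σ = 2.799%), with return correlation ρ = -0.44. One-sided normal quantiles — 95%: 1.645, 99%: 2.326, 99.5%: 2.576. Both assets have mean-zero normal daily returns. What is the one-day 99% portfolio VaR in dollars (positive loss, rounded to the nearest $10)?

$34,610

σ_p² = 0.78²·1.77² + 0.22²·2.799² + 2·-0.44·0.78·0.22·1.77·2.799 = 1.5371 (%²).
σ_p = √1.5371 = 1.240%.
VaR = 2.326 × 1.240% = 2.884%; on $1,200,000 that is $34,608.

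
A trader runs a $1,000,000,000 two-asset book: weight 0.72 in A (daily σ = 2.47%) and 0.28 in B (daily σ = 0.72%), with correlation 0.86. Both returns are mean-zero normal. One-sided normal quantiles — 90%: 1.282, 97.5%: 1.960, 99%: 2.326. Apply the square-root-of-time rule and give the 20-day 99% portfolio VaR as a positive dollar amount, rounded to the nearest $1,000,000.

σ_p = √(0.72²·2.47² + 0.28²·0.72² + 2·0.86·0.72·0.28·2.47·0.72) = 1.954%.
σ_{20d} = 1.954% × √20 = 8.739%.
VaR = 2.326 × 8.739% = 20.327%; on $1,000,000,000 that is $203,270,000.

$203,000,000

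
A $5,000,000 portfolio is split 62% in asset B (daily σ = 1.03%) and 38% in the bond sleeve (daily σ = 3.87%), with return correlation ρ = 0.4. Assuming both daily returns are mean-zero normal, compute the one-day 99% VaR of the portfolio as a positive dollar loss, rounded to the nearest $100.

$212,000

σ_p² = 0.62²·1.03² + 0.38²·3.87² + 2·0.4·0.62·0.38·1.03·3.87 = 3.3218 (%²).
σ_p = √3.3218 = 1.823%.
At 99%, z = 2.326.
VaR = 2.326 × 1.823% = 4.240%; on $5,000,000 that is $212,000.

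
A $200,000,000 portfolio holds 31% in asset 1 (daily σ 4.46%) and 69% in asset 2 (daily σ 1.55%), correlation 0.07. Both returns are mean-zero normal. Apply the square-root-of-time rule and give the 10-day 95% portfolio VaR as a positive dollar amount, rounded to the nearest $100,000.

σ_p = √(0.31²·4.46² + 0.69²·1.55² + 2·0.07·0.31·0.69·4.46·1.55) = 1.806%.
σ_{10d} = 1.806% × √10 = 5.711%.
z(95%) = 1.645.
VaR = 1.645 × 5.711% = 9.395%; on $200,000,000 that is $18,790,000.

$18,800,000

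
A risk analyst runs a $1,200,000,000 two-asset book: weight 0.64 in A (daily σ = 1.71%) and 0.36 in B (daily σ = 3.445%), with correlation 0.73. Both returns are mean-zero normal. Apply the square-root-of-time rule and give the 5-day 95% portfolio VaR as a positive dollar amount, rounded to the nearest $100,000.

$95,900,000

σ_p = √(0.64²·1.71² + 0.36²·3.445² + 2·0.73·0.64·0.36·1.71·3.445) = 2.172%.
σ_{5d} = 2.172% × √5 = 4.857%.
z(95%) = 1.645.
VaR = 1.645 × 4.857% = 7.990%; on $1,200,000,000 that is $95,880,000.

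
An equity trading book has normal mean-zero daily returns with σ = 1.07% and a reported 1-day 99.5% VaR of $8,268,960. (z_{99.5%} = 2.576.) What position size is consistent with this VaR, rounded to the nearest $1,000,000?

$300,000,000

VaR as a fraction of value: z·σ = 2.576 × 1.07% = 2.75632%.
Position = $8,268,960 / 0.0275632 = $300,000,000.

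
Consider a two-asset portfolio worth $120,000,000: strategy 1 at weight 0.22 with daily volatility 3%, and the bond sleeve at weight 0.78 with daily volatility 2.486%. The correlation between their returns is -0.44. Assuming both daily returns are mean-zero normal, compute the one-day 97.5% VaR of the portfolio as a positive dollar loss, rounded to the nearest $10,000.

σ_p² = 0.22²·3² + 0.78²·2.486² + 2·-0.44·0.22·0.78·3·2.486 = 3.0694 (%²).
σ_p = √3.0694 = 1.752%.
At 97.5%, z = 1.960.
VaR = 1.960 × 1.752% = 3.434%; on $120,000,000 that is $4,120,800.

$4,120,000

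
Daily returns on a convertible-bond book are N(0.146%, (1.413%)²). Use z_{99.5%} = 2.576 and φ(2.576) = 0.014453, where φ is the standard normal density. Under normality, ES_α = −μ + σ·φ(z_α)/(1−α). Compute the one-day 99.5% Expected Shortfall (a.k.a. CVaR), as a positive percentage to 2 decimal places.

Tail multiplier: φ(z)/(1−α) = 0.014453 / 0.005 = 2.891.
ES = −(0.146%) + 1.413% × 2.891 = 3.939%.

3.94%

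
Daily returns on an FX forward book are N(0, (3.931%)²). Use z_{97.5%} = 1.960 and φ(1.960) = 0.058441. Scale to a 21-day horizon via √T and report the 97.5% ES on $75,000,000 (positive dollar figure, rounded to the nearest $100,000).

$31,600,000

σ_{21d} = 3.931% × √21 = 18.014%.
ES multiplier = φ(z)/(1−α) = 0.058441/0.025 = 2.338.
ES = 18.014% × 2.338 = 42.117%; on $75,000,000: $31,587,750.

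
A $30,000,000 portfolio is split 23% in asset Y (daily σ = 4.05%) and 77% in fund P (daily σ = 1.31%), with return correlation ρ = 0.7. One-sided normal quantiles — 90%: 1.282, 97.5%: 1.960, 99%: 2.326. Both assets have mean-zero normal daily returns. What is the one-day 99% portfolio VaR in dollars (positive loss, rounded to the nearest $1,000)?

$1,248,000

σ_p² = 0.23²·4.05² + 0.77²·1.31² + 2·0.7·0.23·0.77·4.05·1.31 = 3.2006 (%²).
σ_p = √3.2006 = 1.789%.
VaR = 2.326 × 1.789% = 4.161%; on $30,000,000 that is $1,248,300.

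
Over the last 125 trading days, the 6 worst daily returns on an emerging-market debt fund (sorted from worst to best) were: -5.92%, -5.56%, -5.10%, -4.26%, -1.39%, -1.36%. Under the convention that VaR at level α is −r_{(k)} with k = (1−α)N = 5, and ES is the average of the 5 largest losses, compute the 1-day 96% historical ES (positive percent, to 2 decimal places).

The 5 worst returns sum to -22.23%.
ES = −(-22.23%) / 5 = 4.446% ≈ 4.45%.

4.45%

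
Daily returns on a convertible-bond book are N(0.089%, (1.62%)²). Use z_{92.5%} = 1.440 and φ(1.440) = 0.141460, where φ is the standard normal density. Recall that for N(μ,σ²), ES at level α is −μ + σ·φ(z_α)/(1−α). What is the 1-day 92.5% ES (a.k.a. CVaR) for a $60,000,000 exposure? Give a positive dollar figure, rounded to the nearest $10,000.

$1,780,000

Tail multiplier: φ(z)/(1−α) = 0.141460 / 0.075 = 1.886.
ES = −(0.089%) + 1.62% × 1.886 = 2.966%.
On $60,000,000: 0.02966 × $60,000,000 = $1,779,600.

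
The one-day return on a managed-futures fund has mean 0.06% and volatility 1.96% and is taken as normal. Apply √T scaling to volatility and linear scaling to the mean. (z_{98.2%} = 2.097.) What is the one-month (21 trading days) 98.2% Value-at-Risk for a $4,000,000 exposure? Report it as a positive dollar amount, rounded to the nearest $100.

$703,000

σ_{21d} = 1.96% × √21 = 8.982%; μ_{21d} = 21 × 0.06% = 1.260%.
VaR = −(1.260%) + 2.097 × 8.982% = 17.575%.
On $4,000,000: 0.17575 × $4,000,000 = $703,000.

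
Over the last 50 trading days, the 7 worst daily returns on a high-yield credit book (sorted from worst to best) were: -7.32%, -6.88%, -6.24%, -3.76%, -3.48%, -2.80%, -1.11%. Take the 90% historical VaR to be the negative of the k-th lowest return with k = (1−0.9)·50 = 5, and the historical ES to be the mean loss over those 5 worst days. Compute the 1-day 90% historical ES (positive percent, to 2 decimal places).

The 5 worst returns sum to -27.68%.
ES = −(-27.68%) / 5 = 5.536% ≈ 5.54%.

5.54%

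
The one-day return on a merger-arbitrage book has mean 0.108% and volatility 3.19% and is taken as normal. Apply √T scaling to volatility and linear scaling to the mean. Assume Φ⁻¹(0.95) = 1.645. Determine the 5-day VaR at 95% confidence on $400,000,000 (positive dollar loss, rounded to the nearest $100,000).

$44,800,000

σ_{5d} = 3.19% × √5 = 7.133%; μ_{5d} = 5 × 0.108% = 0.540%.
VaR = −(0.540%) + 1.645 × 7.133% = 11.194%.
On $400,000,000: 0.11194 × $400,000,000 = $44,776,000.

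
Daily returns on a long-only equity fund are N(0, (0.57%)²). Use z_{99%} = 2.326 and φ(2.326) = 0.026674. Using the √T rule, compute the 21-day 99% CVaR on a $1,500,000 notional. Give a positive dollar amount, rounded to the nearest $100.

$104,500

σ_{21d} = 0.57% × √21 = 2.612%.
ES multiplier = φ(z)/(1−α) = 0.026674/0.01 = 2.667.
ES = 2.612% × 2.667 = 6.966%; on $1,500,000: $104,490.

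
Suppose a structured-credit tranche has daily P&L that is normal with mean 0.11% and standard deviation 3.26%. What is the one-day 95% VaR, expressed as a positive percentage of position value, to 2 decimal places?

5.25%

At 95% one-sided, z = 1.645.
VaR = −μ + z·σ = −(0.11%) + 1.645 × 3.26% = 5.253%.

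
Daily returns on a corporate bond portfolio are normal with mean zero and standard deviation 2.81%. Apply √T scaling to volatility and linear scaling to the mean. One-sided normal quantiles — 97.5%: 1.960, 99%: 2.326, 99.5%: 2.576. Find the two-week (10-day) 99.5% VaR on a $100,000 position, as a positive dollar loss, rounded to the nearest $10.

σ_{10d} = 2.81% × √10 = 8.886%.
VaR = 2.576 × 8.886% = 22.890%.
On $100,000: 0.22890 × $100,000 = $22,890.

$22,890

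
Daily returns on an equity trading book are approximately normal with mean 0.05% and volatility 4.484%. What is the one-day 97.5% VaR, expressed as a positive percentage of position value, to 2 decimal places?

8.74%

At 97.5% one-sided, z = 1.960.
VaR = −μ + z·σ = −(0.05%) + 1.960 × 4.484% = 8.739%.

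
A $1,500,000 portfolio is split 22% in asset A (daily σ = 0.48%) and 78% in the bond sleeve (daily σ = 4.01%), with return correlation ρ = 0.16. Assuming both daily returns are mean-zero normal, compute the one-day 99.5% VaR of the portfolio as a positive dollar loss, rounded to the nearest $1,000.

σ_p² = 0.22²·0.48² + 0.78²·4.01² + 2·0.16·0.22·0.78·0.48·4.01 = 9.9000 (%²).
σ_p = √9.9000 = 3.146%.
At 99.5%, z = 2.576.
VaR = 2.576 × 3.146% = 8.104%; on $1,500,000 that is $121,560.

$122,000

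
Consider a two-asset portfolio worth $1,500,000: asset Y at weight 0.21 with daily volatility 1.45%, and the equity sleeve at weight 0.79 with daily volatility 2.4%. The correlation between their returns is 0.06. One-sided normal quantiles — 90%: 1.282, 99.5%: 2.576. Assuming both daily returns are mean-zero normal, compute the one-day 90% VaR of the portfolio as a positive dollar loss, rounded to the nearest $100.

σ_p² = 0.21²·1.45² + 0.79²·2.4² + 2·0.06·0.21·0.79·1.45·2.4 = 3.7568 (%²).
σ_p = √3.7568 = 1.938%.
VaR = 1.282 × 1.938% = 2.485%; on $1,500,000 that is $37,275.

$37,300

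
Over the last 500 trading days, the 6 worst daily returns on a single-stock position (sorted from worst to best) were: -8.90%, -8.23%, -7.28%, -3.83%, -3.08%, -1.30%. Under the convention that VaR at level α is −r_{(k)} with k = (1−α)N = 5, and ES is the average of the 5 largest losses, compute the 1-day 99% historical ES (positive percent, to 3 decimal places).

The 5 worst returns sum to -31.32%.
ES = −(-31.32%) / 5 = 6.264%.

6.264%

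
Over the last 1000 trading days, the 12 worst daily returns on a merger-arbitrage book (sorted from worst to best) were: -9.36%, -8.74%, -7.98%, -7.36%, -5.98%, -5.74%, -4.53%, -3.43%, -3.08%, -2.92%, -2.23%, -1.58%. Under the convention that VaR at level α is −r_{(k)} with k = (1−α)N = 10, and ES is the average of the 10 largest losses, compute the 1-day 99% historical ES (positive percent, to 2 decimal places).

5.91%

The 10 worst returns sum to -59.12%.
ES = −(-59.12%) / 10 = 5.912% ≈ 5.91%.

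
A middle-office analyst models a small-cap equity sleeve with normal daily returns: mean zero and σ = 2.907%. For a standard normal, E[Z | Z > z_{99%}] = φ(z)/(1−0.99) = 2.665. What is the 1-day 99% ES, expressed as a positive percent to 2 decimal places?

7.75%

ES = 2.907% × 2.665 = 7.747%.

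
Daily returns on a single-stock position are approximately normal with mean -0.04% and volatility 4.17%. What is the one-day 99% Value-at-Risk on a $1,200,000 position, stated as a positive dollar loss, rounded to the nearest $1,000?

At 99% one-sided, z = 2.326.
VaR = −μ + z·σ = −(-0.04%) + 2.326 × 4.17% = 9.739%.
On $1,200,000: 0.09739 × $1,200,000 = $116,868.

$117,000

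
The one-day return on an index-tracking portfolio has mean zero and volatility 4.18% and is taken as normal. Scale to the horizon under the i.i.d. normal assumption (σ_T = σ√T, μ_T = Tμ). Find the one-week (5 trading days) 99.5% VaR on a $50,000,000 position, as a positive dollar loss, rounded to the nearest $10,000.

At 99.5%, z = 2.576.
σ_{5d} = 4.18% × √5 = 9.347%.
VaR = 2.576 × 9.347% = 24.078%.
On $50,000,000: 0.24078 × $50,000,000 = $12,039,000.

$12,040,000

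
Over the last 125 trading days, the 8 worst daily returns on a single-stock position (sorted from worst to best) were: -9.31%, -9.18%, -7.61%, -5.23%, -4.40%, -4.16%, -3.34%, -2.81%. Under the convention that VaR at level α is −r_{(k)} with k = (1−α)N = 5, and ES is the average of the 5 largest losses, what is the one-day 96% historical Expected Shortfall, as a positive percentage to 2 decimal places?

7.15%

The 5 worst returns sum to -35.73%.
ES = −(-35.73%) / 5 = 7.146% ≈ 7.15%.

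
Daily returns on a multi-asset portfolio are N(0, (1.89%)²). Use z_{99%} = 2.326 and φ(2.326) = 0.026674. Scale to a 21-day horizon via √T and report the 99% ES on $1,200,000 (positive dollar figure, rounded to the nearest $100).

$277,200

σ_{21d} = 1.89% × √21 = 8.661%.
ES multiplier = φ(z)/(1−α) = 0.026674/0.01 = 2.667.
ES = 8.661% × 2.667 = 23.099%; on $1,200,000: $277,188.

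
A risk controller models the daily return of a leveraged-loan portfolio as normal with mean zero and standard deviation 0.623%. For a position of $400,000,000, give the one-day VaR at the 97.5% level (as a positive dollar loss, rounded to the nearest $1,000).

$4,884,000

At 97.5% one-sided, z = 1.960.
VaR = z·σ = 1.960 × 0.623% = 1.221%.
On $400,000,000: 0.01221 × $400,000,000 = $4,884,000.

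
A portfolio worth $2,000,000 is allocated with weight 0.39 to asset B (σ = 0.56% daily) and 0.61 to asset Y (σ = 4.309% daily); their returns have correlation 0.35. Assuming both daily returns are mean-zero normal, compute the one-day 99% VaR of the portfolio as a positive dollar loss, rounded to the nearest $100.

$126,200

σ_p² = 0.39²·0.56² + 0.61²·4.309² + 2·0.35·0.39·0.61·0.56·4.309 = 7.3585 (%²).
σ_p = √7.3585 = 2.713%.
At 99%, z = 2.326.
VaR = 2.326 × 2.713% = 6.310%; on $2,000,000 that is $126,200.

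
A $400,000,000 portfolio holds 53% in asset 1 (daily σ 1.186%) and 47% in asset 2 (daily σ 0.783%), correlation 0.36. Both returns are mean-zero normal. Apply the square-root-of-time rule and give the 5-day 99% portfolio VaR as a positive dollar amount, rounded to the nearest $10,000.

$17,370,000

σ_p = √(0.53²·1.186² + 0.47²·0.783² + 2·0.36·0.53·0.47·1.186·0.783) = 0.835%.
σ_{5d} = 0.835% × √5 = 1.867%.
z(99%) = 2.326.
VaR = 2.326 × 1.867% = 4.343%; on $400,000,000 that is $17,372,000.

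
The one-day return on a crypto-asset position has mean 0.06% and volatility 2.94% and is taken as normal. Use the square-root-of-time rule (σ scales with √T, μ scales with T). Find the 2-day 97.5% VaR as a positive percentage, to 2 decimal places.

8.03%

At 97.5%, z = 1.960.
σ_{2d} = 2.94% × √2 = 4.158%; μ_{2d} = 2 × 0.06% = 0.120%.
VaR = −(0.120%) + 1.960 × 4.158% = 8.030%.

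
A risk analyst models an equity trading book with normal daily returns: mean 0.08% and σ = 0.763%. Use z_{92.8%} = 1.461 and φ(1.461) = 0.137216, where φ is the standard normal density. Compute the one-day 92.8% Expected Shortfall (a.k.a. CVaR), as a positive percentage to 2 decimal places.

1.37%

Tail multiplier: φ(z)/(1−α) = 0.137216 / 0.072 = 1.906.
ES = −(0.08%) + 0.763% × 1.906 = 1.374%.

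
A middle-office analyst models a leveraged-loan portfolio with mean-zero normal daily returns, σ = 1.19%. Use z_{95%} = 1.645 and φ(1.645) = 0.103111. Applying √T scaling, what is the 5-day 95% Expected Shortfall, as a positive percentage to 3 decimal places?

σ_{5d} = 1.19% × √5 = 2.661%.
ES multiplier = φ(z)/(1−α) = 0.103111/0.05 = 2.062.
ES = 2.661% × 2.062 = 5.487%.

5.487%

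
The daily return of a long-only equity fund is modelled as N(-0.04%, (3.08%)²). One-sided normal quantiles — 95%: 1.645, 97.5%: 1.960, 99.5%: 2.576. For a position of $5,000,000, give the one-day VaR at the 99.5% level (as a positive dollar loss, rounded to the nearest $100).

VaR = −μ + z·σ = −(-0.04%) + 2.576 × 3.08% = 7.974%.
On $5,000,000: 0.07974 × $5,000,000 = $398,700.

$398,700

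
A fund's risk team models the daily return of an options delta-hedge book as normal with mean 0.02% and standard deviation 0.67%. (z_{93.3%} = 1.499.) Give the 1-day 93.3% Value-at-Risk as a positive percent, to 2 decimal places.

VaR = −μ + z·σ = −(0.02%) + 1.499 × 0.67% = 0.984%.

0.98%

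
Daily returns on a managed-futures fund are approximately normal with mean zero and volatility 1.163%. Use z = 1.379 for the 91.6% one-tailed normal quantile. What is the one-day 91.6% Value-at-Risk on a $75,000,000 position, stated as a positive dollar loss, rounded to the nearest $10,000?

VaR = z·σ = 1.379 × 1.163% = 1.604%.
On $75,000,000: 0.01604 × $75,000,000 = $1,203,000.

$1,200,000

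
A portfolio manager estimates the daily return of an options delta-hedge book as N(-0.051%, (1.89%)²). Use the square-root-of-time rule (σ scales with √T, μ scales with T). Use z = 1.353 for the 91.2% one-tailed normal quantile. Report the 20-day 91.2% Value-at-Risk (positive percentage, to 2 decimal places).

σ_{20d} = 1.89% × √20 = 8.452%; μ_{20d} = 20 × -0.051% = -1.020%.
VaR = −(-1.020%) + 1.353 × 8.452% = 12.456%.

12.46%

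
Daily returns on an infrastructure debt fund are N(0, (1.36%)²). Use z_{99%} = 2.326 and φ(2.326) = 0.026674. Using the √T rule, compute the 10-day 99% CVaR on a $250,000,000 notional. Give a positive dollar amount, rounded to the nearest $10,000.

$28,680,000

σ_{10d} = 1.36% × √10 = 4.301%.
ES multiplier = φ(z)/(1−α) = 0.026674/0.01 = 2.667.
ES = 4.301% × 2.667 = 11.471%; on $250,000,000: $28,677,500.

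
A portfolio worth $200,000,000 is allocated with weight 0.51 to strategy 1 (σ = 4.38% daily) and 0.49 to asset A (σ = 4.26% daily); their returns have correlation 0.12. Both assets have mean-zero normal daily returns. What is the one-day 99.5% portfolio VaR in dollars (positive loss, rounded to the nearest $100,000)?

$16,700,000

σ_p² = 0.51²·4.38² + 0.49²·4.26² + 2·0.12·0.51·0.49·4.38·4.26 = 10.4662 (%²).
σ_p = √10.4662 = 3.235%.
At 99.5%, z = 2.576.
VaR = 2.576 × 3.235% = 8.333%; on $200,000,000 that is $16,666,000.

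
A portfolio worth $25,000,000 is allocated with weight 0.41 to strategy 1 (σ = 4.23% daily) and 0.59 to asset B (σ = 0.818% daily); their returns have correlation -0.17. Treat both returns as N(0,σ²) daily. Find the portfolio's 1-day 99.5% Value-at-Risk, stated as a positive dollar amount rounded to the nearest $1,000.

σ_p² = 0.41²·4.23² + 0.59²·0.818² + 2·-0.17·0.41·0.59·4.23·0.818 = 2.9561 (%²).
σ_p = √2.9561 = 1.719%.
At 99.5%, z = 2.576.
VaR = 2.576 × 1.719% = 4.428%; on $25,000,000 that is $1,107,000.

$1,107,000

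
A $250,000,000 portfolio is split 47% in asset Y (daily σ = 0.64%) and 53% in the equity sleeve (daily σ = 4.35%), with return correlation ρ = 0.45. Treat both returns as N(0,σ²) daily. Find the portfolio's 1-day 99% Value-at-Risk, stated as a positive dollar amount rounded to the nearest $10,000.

$14,280,000

σ_p² = 0.47²·0.64² + 0.53²·4.35² + 2·0.45·0.47·0.53·0.64·4.35 = 6.0300 (%²).
σ_p = √6.0300 = 2.456%.
At 99%, z = 2.326.
VaR = 2.326 × 2.456% = 5.713%; on $250,000,000 that is $14,282,500.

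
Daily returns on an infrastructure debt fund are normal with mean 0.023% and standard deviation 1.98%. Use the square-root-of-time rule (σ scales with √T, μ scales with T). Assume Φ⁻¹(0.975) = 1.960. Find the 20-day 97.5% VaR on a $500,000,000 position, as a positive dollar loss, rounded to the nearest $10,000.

σ_{20d} = 1.98% × √20 = 8.855%; μ_{20d} = 20 × 0.023% = 0.460%.
VaR = −(0.460%) + 1.960 × 8.855% = 16.896%.
On $500,000,000: 0.16896 × $500,000,000 = $84,480,000.

$84,480,000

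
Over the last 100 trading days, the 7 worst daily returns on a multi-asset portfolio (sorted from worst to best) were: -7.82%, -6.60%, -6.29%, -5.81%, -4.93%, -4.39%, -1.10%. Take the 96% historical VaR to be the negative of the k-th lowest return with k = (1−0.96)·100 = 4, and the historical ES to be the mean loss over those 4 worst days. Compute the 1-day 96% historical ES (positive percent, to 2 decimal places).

6.63%

The 4 worst returns sum to -26.52%.
ES = −(-26.52%) / 4 = 6.63%.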